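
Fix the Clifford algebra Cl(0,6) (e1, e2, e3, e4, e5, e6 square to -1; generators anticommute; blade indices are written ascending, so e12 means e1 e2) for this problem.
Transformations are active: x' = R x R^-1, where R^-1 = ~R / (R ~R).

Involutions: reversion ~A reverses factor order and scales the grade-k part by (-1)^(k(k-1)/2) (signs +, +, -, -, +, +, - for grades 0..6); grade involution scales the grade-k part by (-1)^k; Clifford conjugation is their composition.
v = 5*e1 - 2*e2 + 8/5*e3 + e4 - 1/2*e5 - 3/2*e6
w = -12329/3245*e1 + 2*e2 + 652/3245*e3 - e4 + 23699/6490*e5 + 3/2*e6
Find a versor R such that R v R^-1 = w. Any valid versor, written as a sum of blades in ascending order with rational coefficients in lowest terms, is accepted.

Take R = v + w = 3896/3245*e1 + 5844/3245*e3 + 10227/3245*e5. Because q(v) = q(w) = -1753/50, conjugation by R sends v exactly to w.
Answer: 3896/3245*e1 + 5844/3245*e3 + 10227/3245*e5


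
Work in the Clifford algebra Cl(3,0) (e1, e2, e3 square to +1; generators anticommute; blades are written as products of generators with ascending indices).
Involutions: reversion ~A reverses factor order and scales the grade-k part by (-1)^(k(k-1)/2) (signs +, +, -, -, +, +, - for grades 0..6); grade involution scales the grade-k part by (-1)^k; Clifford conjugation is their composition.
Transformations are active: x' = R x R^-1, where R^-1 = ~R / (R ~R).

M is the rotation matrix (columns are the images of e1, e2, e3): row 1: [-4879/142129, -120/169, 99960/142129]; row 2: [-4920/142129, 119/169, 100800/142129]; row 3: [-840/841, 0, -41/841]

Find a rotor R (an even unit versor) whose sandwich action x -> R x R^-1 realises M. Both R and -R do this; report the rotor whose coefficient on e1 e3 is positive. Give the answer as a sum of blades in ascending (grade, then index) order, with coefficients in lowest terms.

Method: write R = a + b12*e1 e2 + b13*e1 e3 + b23*e2 e3 with a^2 + b12^2 + b13^2 + b23^2 = 1 (so R^-1 = ~R). Expanding the columns R e_j ~R gives tr M = 4a^2 - 1 and, from the antisymmetric part, M21 - M12 = -4a*b12, M13 - M31 = 4a*b13, M32 - M23 = -4a*b23.
Here tr M = 88271/142129, so a^2 = (1 + tr M)/4 = 57600/142129 and a = ±240/377. Taking a = 240/377: M21 - M12 = 96000/142129, M13 - M31 = 241920/142129, M32 - M23 = -100800/142129, giving b12 = -100/377, b13 = 252/377, b23 = 105/377, i.e. R = 240/377 - 100/377*e1 e2 + 252/377*e1 e3 + 105/377*e2 e3.
Its e1 e3 coefficient is already positive.
Answer: 240/377 - 100/377*e1 e2 + 252/377*e1 e3 + 105/377*e2 e3. Recall the cover is two-to-one: with M of trace 88271/142129, both preimages act alike, and the stated e1 e3 sign chooses the sheet.


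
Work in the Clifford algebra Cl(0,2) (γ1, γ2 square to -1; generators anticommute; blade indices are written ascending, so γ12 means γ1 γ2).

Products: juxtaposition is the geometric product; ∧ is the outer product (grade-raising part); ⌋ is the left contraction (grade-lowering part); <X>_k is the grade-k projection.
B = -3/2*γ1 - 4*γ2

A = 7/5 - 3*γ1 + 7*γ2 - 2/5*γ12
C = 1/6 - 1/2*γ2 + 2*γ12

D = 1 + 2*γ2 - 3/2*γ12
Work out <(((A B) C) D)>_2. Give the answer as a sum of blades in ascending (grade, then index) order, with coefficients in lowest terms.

step 1: 47/2 - 37/10*γ1 - 5*γ2 + 45/2*γ12
step 2: -523/12 + 19/30*γ1 - 311/60*γ2 + 263/5*γ12
step 3: 2741/60 - 2323/24*γ1 - 457/5*γ2 + 14309/120*γ12
step 4: 14309/120*γ12
Answer: 14309/120*γ12


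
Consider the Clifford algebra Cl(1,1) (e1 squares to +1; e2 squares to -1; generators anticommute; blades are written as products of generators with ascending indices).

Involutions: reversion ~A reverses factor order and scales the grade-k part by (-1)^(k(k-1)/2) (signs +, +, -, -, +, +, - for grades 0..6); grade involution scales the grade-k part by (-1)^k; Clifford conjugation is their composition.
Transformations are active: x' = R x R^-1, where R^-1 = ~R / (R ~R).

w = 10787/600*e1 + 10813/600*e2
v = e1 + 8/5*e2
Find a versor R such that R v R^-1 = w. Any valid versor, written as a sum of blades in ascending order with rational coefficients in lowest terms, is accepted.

Key observation: q(v) = q(w) = -39/25 (sandwiches preserve the norm), so R = v + w = 11387/600*e1 + 11773/600*e2 works whenever it is invertible — the component of v along it is kept and (v - w)/2 reverses, sending v to w.
Answer: 11387/600*e1 + 11773/600*e2


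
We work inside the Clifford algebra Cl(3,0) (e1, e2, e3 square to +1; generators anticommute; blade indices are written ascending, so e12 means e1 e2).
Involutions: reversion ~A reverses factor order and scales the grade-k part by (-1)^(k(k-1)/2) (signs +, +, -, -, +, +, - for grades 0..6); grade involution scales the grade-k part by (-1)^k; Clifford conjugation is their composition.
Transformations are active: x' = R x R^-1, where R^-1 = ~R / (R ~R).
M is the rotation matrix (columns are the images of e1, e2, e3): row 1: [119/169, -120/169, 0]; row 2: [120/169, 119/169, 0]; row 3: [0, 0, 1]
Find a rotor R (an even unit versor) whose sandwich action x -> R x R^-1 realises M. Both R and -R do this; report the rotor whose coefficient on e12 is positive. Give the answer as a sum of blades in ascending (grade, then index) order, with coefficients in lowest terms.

Method: write R = a + b12*e12 + b13*e13 + b23*e23 with a^2 + b12^2 + b13^2 + b23^2 = 1 (so R^-1 = ~R). Expanding the columns R e_j ~R gives tr M = 4a^2 - 1 and, from the antisymmetric part, M21 - M12 = -4a*b12, M13 - M31 = 4a*b13, M32 - M23 = -4a*b23.
Here tr M = 407/169, so a^2 = (1 + tr M)/4 = 144/169 and a = ±12/13. Taking a = 12/13: M21 - M12 = 240/169, M13 - M31 = 0, M32 - M23 = 0, giving b12 = -5/13, b13 = 0, b23 = 0, i.e. R = 12/13 - 5/13*e12.
Its e12 coefficient is negative, so report the other preimage -R.
Answer: -12/13 + 5/13*e12. Uniqueness: Spin(3) -> SO(3) maps R and -R to the same rotation of trace 407/169; fixing the sign of the e12 coefficient removes the ambiguity.


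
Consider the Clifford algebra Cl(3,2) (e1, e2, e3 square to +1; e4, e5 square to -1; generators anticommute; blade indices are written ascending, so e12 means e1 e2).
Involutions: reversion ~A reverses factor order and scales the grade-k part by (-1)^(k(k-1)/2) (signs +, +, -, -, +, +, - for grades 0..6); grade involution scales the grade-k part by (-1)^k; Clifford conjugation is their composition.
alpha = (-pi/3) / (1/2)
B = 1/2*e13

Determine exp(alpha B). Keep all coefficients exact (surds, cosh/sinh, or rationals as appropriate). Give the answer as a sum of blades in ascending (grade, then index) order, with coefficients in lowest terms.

B^2 = (1/2)^2*(e13)^2 = 1/4*(-1) = -1/4 (a basis 2-blade squares to minus the product of its generators' squares).
B^2 = -1/4 — since the square is negative, the closed form is circular: l = 1/2, alpha*l = -pi/3, so exp(alpha B) = cos(-pi/3) + (sin(-pi/3)/(1/2))*B = 1/2 + (-sqrt(3))*B.
Answer: 1/2 - sqrt(3)/2*e13


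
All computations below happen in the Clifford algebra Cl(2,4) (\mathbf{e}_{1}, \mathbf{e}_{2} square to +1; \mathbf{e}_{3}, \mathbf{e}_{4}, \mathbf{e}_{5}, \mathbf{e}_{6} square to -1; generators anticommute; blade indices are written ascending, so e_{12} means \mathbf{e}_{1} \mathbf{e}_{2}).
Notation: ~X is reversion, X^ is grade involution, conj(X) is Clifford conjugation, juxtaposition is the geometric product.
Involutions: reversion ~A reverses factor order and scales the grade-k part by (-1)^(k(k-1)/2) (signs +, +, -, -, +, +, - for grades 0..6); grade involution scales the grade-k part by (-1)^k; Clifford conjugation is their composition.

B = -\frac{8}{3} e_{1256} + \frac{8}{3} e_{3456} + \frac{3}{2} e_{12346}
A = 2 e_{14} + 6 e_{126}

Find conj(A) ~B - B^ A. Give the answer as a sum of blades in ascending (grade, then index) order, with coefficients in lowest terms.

first term: 16 e_{5} + 9 e_{34} - 3 e_{236} - \frac{16}{3} e_{1356} + \frac{16}{3} e_{2456} + 16 e_{12345}
second term: -16 e_{5} - 9 e_{34} - 3 e_{236} - \frac{16}{3} e_{1356} + \frac{16}{3} e_{2456} - 16 e_{12345}
Answer: 32 e_{5} + 18 e_{34} + 32 e_{12345}


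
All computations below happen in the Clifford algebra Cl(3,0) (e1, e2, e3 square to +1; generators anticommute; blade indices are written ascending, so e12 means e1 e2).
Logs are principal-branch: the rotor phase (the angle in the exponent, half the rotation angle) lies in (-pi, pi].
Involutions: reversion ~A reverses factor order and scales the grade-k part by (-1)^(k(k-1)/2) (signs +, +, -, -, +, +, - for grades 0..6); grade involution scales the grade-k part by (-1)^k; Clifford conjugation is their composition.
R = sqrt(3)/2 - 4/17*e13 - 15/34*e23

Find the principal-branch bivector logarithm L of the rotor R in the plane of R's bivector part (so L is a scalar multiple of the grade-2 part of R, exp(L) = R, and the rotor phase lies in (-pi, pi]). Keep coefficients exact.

The scalar part of R is sqrt(3)/2, which pins the rotor phase on the principal branch; dividing the bivector part by the sine of that phase recovers the unit plane, and L is the phase times that plane.
Concretely: cos(phase) = sqrt(3)/2 gives phase = ±pi/6, and since phase/sin(phase) is even the sign is immaterial: L = (phase/sin(phase)) * <R>_2 = (pi/3) * <R>_2.
Answer: -4*pi/51*e13 - 5*pi/34*e23


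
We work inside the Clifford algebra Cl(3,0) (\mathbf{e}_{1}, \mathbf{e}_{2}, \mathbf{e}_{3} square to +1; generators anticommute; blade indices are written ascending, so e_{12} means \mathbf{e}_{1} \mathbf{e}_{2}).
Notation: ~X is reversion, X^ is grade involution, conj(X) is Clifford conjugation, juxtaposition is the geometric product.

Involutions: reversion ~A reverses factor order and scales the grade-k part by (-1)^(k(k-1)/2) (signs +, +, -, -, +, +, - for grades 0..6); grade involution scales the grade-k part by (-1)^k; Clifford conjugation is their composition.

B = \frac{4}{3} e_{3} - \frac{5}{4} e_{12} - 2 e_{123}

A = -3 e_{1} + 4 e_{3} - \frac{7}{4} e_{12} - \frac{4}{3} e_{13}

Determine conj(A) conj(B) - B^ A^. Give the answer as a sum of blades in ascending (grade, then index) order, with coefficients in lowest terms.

first term: \frac{151}{48} - \frac{16}{9} e_{1} + \frac{13}{12} e_{2} + \frac{7}{2} e_{3} + 8 e_{12} - 4 e_{13} - \frac{13}{3} e_{23} - \frac{22}{3} e_{123}
second term: \frac{151}{48} - \frac{16}{9} e_{1} + \frac{13}{12} e_{2} + \frac{7}{2} e_{3} - 8 e_{12} + 4 e_{13} + \frac{13}{3} e_{23} + \frac{22}{3} e_{123}
Answer: 16 e_{12} - 8 e_{13} - \frac{26}{3} e_{23} - \frac{44}{3} e_{123}


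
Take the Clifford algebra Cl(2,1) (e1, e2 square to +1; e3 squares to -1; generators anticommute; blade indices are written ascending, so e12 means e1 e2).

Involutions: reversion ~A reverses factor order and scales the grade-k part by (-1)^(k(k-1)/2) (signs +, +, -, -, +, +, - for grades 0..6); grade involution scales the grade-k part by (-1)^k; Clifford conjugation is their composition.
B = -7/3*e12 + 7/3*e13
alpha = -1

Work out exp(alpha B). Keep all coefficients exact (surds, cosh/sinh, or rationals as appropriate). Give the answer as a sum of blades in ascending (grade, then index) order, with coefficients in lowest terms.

B^2 term by term: the squares give (-7/3)^2*(e12)^2 + (7/3)^2*(e13)^2 = 49/9*(-1) + 49/9*(+1) = 0 (each basis 2-blade squares to minus the product of its generators' squares); cross terms between blades sharing an index anticommute and cancel. So B^2 = 0.
B^2 = 0, so the series closes: exp(alpha B) = 1 + alpha B (parabolic case).
Answer: 1 + 7/3*e12 - 7/3*e13


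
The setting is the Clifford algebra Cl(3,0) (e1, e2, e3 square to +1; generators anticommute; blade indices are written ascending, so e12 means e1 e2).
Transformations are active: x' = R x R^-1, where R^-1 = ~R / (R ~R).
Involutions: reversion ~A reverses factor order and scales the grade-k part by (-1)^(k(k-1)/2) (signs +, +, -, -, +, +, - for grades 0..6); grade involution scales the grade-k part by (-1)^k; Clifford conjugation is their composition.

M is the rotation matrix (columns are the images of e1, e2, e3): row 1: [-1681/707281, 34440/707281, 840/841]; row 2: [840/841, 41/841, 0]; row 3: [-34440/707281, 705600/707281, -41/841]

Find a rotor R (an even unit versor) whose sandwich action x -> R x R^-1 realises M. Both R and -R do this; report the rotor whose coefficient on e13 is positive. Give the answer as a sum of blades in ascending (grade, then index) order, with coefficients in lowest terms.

Method: write R = a + b12*e12 + b13*e13 + b23*e23 with a^2 + b12^2 + b13^2 + b23^2 = 1 (so R^-1 = ~R). Expanding the columns R e_j ~R gives tr M = 4a^2 - 1 and, from the antisymmetric part, M21 - M12 = -4a*b12, M13 - M31 = 4a*b13, M32 - M23 = -4a*b23.
Here tr M = -1681/707281, so a^2 = (1 + tr M)/4 = 176400/707281 and a = ±420/841. Taking a = 420/841: M21 - M12 = 672000/707281, M13 - M31 = 740880/707281, M32 - M23 = 705600/707281, giving b12 = -400/841, b13 = 441/841, b23 = -420/841, i.e. R = 420/841 - 400/841*e12 + 441/841*e13 - 420/841*e23.
Its e13 coefficient is already positive.
Answer: 420/841 - 400/841*e12 + 441/841*e13 - 420/841*e23. Note: both R and -R realise this M (trace -1681/707281); the covering map identifies them, and the e13-coefficient sign is the tie-breaker.


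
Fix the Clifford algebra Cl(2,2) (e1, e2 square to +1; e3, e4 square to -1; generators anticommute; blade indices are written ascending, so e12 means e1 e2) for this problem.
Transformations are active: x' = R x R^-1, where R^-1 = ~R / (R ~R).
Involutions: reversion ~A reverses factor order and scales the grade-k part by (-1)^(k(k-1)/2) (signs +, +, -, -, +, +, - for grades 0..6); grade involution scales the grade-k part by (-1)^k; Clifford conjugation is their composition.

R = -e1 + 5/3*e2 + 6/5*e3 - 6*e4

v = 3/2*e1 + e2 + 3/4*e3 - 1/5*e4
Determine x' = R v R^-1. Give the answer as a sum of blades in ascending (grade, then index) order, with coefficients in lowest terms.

~R = -e1 + 5/3*e2 + 6/5*e3 - 6*e4, and R ~R = -7574/225, so R^-1 = ~R / (-7574/225).
R v = -29/15 - 7/2*e12 - 51/20*e13 + 46/5*e14 + 1/20*e23 + 17/3*e24 + 213/50*e34
Answer: -12231/7574*e1 - 3062/3787*e2 - 9273/15148*e3 - 9263/18935*e4


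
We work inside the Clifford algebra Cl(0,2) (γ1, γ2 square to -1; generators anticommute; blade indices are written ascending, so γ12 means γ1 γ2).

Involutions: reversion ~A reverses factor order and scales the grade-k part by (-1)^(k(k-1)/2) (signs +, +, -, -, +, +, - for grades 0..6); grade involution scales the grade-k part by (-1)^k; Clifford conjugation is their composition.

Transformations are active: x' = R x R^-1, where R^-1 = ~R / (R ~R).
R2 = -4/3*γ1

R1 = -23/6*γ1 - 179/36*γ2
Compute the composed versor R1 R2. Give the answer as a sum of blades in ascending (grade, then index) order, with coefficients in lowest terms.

Distribute over the terms of R2 (each basis-blade product reordered to ascending indices, repeated generators contracted through their squares):
R1 (-4/3*γ1) = -46/9 - 179/27*γ12
Answer: -46/9 - 179/27*γ12


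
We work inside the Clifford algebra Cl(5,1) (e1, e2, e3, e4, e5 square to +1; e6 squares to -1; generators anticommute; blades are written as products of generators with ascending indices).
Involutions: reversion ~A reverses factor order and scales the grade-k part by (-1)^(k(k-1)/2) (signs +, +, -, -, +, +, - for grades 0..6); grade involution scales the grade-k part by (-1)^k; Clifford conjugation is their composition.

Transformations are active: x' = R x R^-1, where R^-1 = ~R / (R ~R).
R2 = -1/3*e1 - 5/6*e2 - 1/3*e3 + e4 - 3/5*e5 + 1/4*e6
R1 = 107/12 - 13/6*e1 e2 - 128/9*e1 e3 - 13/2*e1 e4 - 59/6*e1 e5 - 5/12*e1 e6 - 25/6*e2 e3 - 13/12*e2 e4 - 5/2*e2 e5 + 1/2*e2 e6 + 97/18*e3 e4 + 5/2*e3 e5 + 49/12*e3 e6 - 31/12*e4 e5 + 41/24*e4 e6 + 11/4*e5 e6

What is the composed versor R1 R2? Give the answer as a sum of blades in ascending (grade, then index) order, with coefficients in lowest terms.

Distribute over the terms of R2 (each basis-blade product reordered to ascending indices, repeated generators contracted through their squares):
R1 (-1/3*e1) = -107/36*e1 - 13/18*e2 - 128/27*e3 - 13/6*e4 - 59/18*e5 - 5/36*e6 + 25/18*e1 e2 e3 + 13/36*e1 e2 e4 + 5/6*e1 e2 e5 - 1/6*e1 e2 e6 - 97/54*e1 e3 e4 - 5/6*e1 e3 e5 - 49/36*e1 e3 e6 + 31/36*e1 e4 e5 - 41/72*e1 e4 e6 - 11/12*e1 e5 e6
R1 (-5/6*e2) = 65/36*e1 - 535/72*e2 - 125/36*e3 - 65/72*e4 - 25/12*e5 + 5/12*e6 - 320/27*e1 e2 e3 - 65/12*e1 e2 e4 - 295/36*e1 e2 e5 - 25/72*e1 e2 e6 - 485/108*e2 e3 e4 - 25/12*e2 e3 e5 - 245/72*e2 e3 e6 + 155/72*e2 e4 e5 - 205/144*e2 e4 e6 - 55/24*e2 e5 e6
R1 (-1/3*e3) = 128/27*e1 + 25/18*e2 - 107/36*e3 + 97/54*e4 + 5/6*e5 + 49/36*e6 + 13/18*e1 e2 e3 - 13/6*e1 e3 e4 - 59/18*e1 e3 e5 - 5/36*e1 e3 e6 - 13/36*e2 e3 e4 - 5/6*e2 e3 e5 + 1/6*e2 e3 e6 + 31/36*e3 e4 e5 - 41/72*e3 e4 e6 - 11/12*e3 e5 e6
R1 (e4) = -13/2*e1 - 13/12*e2 + 97/18*e3 + 107/12*e4 + 31/12*e5 - 41/24*e6 - 13/6*e1 e2 e4 - 128/9*e1 e3 e4 + 59/6*e1 e4 e5 + 5/12*e1 e4 e6 - 25/6*e2 e3 e4 + 5/2*e2 e4 e5 - 1/2*e2 e4 e6 - 5/2*e3 e4 e5 - 49/12*e3 e4 e6 + 11/4*e4 e5 e6
R1 (-3/5*e5) = 59/10*e1 + 3/2*e2 - 3/2*e3 + 31/20*e4 - 107/20*e5 + 33/20*e6 + 13/10*e1 e2 e5 + 128/15*e1 e3 e5 + 39/10*e1 e4 e5 - 1/4*e1 e5 e6 + 5/2*e2 e3 e5 + 13/20*e2 e4 e5 + 3/10*e2 e5 e6 - 97/30*e3 e4 e5 + 49/20*e3 e5 e6 + 41/40*e4 e5 e6
R1 (1/4*e6) = 5/48*e1 - 1/8*e2 - 49/48*e3 - 41/96*e4 - 11/16*e5 + 107/48*e6 - 13/24*e1 e2 e6 - 32/9*e1 e3 e6 - 13/8*e1 e4 e6 - 59/24*e1 e5 e6 - 25/24*e2 e3 e6 - 13/48*e2 e4 e6 - 5/8*e2 e5 e6 + 97/72*e3 e4 e6 + 5/8*e3 e5 e6 - 31/48*e4 e5 e6
Summing the partial products and collecting blades:
Answer: 6649/2160*e1 - 233/36*e2 - 3593/432*e3 + 37871/4320*e4 - 5747/720*e5 + 2743/720*e6 - 263/27*e1 e2 e3 - 65/9*e1 e2 e4 - 1091/180*e1 e2 e5 - 19/18*e1 e2 e6 - 491/27*e1 e3 e4 + 199/45*e1 e3 e5 - 91/18*e1 e3 e6 + 2627/180*e1 e4 e5 - 16/9*e1 e4 e6 - 29/8*e1 e5 e6 - 487/54*e2 e3 e4 - 5/12*e2 e3 e5 - 77/18*e2 e3 e6 + 1909/360*e2 e4 e5 - 79/36*e2 e4 e6 - 157/60*e2 e5 e6 - 877/180*e3 e4 e5 - 119/36*e3 e4 e6 + 259/120*e3 e5 e6 + 751/240*e4 e5 e6


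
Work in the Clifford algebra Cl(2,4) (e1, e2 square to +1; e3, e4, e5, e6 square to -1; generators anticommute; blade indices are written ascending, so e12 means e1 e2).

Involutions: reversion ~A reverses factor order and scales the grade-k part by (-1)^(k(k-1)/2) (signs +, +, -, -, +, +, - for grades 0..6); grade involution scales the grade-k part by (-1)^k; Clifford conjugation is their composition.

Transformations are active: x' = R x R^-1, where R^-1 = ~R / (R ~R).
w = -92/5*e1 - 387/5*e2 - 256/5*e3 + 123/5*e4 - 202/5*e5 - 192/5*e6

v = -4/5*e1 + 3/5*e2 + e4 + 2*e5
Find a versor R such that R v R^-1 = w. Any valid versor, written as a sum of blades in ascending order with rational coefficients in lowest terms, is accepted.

A norm check does it: q(v) = q(w) = -4, hence R = v + w = -96/5*e1 - 384/5*e2 - 256/5*e3 + 128/5*e4 - 192/5*e5 - 192/5*e6 realises the map — parallel part kept, (v - w)/2 negated, v carried to w.
Answer: -96/5*e1 - 384/5*e2 - 256/5*e3 + 128/5*e4 - 192/5*e5 - 192/5*e6


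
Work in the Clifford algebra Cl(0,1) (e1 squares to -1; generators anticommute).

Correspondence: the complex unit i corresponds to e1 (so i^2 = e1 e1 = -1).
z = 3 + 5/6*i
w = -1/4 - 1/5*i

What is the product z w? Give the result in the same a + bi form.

In blades: z = 3 + 5/6*e1, w = -1/4 - 1/5*e1.
Distribute z over w term by term (generator squares from the signature, products reordered to ascending indices): (3)*w = -3/4 - 3/5*e1; (5/6*e1)*w = 1/6 - 5/24*e1.
Sum: -7/12 - 97/120*e1; translating back through the correspondence:
Answer: -7/12 - 97/120*i


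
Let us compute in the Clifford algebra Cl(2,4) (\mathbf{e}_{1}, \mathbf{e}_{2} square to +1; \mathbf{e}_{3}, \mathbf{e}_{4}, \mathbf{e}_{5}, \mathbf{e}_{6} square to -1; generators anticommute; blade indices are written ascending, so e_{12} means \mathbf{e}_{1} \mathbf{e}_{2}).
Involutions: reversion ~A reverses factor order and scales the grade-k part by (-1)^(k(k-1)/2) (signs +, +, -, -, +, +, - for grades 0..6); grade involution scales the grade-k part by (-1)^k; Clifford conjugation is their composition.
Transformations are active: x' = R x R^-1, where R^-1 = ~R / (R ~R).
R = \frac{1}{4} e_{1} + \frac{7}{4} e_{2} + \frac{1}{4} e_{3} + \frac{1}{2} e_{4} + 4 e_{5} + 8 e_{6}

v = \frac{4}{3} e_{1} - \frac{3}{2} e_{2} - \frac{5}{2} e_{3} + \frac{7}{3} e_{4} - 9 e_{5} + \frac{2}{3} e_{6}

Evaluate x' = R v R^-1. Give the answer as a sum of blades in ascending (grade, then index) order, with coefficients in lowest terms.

~R = \frac{1}{4} e_{1} + \frac{7}{4} e_{2} + \frac{1}{4} e_{3} + \frac{1}{2} e_{4} + 4 e_{5} + 8 e_{6}, and R ~R = -\frac{1235}{16}, so R^-1 = ~R / (-\frac{1235}{16}).
R v = \frac{167}{6} - \frac{65}{24} e_{12} - \frac{23}{24} e_{13} - \frac{1}{12} e_{14} - \frac{91}{12} e_{15} - \frac{21}{2} e_{16} - 4 e_{23} + \frac{29}{6} e_{24} - \frac{39}{4} e_{25} + \frac{79}{6} e_{26} + \frac{11}{6} e_{34} + \frac{31}{4} e_{35} + \frac{121}{6} e_{36} - \frac{83}{6} e_{45} - \frac{55}{3} e_{46} + \frac{224}{3} e_{56}
Answer: -\frac{5608}{3705} e_{1} + \frac{1763}{7410} e_{2} + \frac{17189}{7410} e_{3} - \frac{3327}{1235} e_{4} + \frac{22657}{3705} e_{5} - \frac{23846}{3705} e_{6}


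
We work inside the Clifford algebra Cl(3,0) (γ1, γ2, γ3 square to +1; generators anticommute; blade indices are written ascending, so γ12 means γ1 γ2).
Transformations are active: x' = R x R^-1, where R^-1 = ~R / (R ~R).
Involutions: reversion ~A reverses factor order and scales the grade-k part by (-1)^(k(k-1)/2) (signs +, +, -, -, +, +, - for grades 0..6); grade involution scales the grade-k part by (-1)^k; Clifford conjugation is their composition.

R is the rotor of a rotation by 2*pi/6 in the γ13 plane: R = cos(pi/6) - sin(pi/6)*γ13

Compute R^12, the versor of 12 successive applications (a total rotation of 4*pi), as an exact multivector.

Rotor phase runs at HALF the rotation angle; powers of one rotor simply add phase, so after 12 steps in γ13 the phase is 12*pi/6 = 2*pi and R^12 = cos(2*pi) - sin(2*pi)*γ13.
cos(2*pi) = 1 and sin(2*pi) = 0, so R^12 = 1. The total rotation 4*pi is 2 full turns, so every vector returns to itself, yet the rotor is +1, back on the identity sheet (an even number of 2*pi turns).
Answer: 1


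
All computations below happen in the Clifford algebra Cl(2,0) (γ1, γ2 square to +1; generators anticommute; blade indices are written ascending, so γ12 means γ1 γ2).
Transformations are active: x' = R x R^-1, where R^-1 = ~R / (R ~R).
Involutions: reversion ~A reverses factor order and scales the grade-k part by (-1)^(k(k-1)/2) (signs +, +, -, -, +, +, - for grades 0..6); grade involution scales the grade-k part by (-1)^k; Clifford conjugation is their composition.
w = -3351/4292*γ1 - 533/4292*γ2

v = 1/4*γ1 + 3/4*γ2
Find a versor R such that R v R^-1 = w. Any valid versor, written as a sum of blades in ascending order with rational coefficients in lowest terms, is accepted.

Here q(v) = q(w) = 5/8; the classical choice R = v + w = -1139/2146*γ1 + 1343/2146*γ2 then realises v -> w under the sandwich.
Answer: -1139/2146*γ1 + 1343/2146*γ2


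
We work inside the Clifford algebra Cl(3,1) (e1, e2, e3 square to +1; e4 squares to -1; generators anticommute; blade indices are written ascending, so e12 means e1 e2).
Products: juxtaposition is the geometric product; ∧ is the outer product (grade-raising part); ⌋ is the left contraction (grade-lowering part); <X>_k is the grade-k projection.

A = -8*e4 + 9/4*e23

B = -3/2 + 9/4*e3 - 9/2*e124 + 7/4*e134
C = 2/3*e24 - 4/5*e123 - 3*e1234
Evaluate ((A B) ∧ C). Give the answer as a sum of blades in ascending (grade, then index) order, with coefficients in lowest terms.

step 1: 81/16*e2 + 12*e4 - 36*e12 + 14*e13 - 27/8*e23 + 18*e34 + 63/16*e124 + 81/8*e134
step 2: 4/15*e1234
Answer: 4/15*e1234


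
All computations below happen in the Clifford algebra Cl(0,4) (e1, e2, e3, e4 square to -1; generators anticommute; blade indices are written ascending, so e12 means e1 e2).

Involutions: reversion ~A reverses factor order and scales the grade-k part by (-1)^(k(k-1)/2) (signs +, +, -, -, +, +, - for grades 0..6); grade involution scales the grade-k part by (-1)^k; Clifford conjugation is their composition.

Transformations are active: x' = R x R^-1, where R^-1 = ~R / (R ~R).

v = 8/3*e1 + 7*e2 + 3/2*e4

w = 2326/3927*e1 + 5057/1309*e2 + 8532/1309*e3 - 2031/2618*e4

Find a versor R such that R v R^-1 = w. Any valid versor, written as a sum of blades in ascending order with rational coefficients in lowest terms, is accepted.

Reasoning: v^2 = w^2 = -2101/36 since conjugation preserves the quadratic form; R = v + w = 4266/1309*e1 + 14220/1309*e2 + 8532/1309*e3 + 948/1309*e4 is then valid when invertible, keeping its own part and reversing (v - w)/2.
Answer: 4266/1309*e1 + 14220/1309*e2 + 8532/1309*e3 + 948/1309*e4


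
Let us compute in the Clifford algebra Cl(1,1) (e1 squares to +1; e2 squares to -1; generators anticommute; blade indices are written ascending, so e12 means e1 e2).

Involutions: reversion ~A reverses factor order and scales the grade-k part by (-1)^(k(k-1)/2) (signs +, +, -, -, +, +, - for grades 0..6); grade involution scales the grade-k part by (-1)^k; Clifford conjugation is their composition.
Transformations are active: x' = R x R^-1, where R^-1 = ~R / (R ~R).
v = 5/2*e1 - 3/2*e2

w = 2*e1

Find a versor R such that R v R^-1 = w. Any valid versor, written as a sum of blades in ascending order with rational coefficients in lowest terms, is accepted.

Sketch: the shared square 4 makes R = v + w = 9/2*e1 - 3/2*e2 the natural versor; its sandwich fixes that direction, negates (v - w)/2, and sends v to w.
Answer: 9/2*e1 - 3/2*e2


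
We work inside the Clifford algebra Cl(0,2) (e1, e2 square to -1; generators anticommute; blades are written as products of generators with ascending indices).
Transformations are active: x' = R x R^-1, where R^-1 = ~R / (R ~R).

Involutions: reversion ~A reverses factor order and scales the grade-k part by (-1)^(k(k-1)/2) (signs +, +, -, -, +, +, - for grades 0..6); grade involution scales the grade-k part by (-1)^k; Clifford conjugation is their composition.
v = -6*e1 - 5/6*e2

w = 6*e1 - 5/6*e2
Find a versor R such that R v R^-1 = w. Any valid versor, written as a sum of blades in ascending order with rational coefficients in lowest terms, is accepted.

Why this works: both vectors square to -1321/36, so q(v) = q(w) and R = v + w = -5/3*e2 carries v to w — its own direction survives, the complement (v - w)/2 flips.
Answer: -5/3*e2


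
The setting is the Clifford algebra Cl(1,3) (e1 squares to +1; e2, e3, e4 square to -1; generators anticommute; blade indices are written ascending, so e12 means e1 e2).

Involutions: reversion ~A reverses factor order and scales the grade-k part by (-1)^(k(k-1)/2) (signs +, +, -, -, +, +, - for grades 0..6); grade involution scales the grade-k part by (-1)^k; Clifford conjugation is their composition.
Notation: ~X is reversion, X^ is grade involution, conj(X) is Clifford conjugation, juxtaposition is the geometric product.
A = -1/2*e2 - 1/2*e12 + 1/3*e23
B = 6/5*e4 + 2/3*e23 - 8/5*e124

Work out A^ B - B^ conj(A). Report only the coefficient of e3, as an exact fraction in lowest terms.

first term: -2/9 - 1/3*e3 + 4/5*e4 + 1/3*e13 - 4/5*e14 + 3/5*e24 - 3/5*e124 - 8/15*e134 + 2/5*e234
second term: 2/9 + 1/3*e3 + 4/5*e4 + 1/3*e13 + 4/5*e14 + 3/5*e24 - 3/5*e124 + 8/15*e134 + 2/5*e234
Answer: -2/3


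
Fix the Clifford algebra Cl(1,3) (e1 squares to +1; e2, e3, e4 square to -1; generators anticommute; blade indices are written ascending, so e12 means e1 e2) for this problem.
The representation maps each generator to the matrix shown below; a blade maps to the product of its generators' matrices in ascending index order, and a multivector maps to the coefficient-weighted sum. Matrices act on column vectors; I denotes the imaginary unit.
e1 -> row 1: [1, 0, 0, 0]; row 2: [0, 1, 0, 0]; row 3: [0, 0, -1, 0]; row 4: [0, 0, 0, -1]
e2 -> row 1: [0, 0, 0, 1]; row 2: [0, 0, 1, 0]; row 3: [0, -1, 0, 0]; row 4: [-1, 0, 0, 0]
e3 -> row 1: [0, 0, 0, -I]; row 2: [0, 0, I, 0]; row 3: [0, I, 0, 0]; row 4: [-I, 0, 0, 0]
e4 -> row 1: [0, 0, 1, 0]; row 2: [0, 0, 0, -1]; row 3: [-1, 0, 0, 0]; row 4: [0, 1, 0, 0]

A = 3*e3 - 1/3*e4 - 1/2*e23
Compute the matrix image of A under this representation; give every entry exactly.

Bivector images (products of the table entries): rho(e23) = rho(e2)rho(e3) = row 1: [-I, 0, 0, 0]; row 2: [0, I, 0, 0]; row 3: [0, 0, -I, 0]; row 4: [0, 0, 0, I].
M = (3)*rho(e3) + (-1/3)*rho(e4) + (-1/2)*rho(e23), summed entrywise:
Answer: row 1: [I/2, 0, -1/3, -3*I]; row 2: [0, -I/2, 3*I, 1/3]; row 3: [1/3, 3*I, I/2, 0]; row 4: [-3*I, -1/3, 0, -I/2]


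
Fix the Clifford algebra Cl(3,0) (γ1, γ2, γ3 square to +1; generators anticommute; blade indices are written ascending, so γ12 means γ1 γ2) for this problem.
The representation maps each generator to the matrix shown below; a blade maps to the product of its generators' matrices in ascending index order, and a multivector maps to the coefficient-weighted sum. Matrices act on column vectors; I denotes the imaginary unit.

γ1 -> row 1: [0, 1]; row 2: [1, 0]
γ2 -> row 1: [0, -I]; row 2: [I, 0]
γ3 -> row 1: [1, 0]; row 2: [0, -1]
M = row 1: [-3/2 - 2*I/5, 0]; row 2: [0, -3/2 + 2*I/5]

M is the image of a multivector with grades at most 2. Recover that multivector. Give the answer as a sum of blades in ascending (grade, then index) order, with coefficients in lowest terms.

Method: 1, rho(γ1), rho(γ2), rho(γ3) form a trace-orthogonal basis of the 2x2 complex matrices (tr(X Y) = 2 if X = Y, else 0), so M = m0*1 + m1*rho(γ1) + m2*rho(γ2) + m3*rho(γ3) with m0 = tr(M)/2 = -3/2, m1 = tr(M rho(γ1))/2 = 0, m2 = tr(M rho(γ2))/2 = 0, m3 = tr(M rho(γ3))/2 = -2*I/5.
Multiplying table entries, the bivector images are rho(γ12) = I*rho(γ3), rho(γ13) = -I*rho(γ2), rho(γ23) = I*rho(γ1); with real blade coefficients the real parts of m0..m3 are the coefficients of 1, γ1, γ2, γ3 and the imaginary parts give the bivectors (γ23: Im m1, γ13: -Im m2, γ12: Im m3).
Answer: -3/2 - 2/5*γ12


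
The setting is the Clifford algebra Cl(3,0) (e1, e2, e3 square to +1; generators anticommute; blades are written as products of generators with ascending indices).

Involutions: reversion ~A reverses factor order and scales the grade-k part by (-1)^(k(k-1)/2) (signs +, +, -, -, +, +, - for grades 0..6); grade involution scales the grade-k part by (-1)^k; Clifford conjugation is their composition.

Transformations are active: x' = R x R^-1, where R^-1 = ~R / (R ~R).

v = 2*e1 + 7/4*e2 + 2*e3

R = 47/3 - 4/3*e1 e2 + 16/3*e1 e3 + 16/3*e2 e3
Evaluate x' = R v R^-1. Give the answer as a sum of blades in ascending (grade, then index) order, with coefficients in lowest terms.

~R = 47/3 + 4/3*e1 e2 - 16/3*e1 e3 - 16/3*e2 e3, and R ~R = 2737/9, so R^-1 = ~R / (2737/9).
R v = 119/3*e1 + 163/4*e2 + 34/3*e3 - 4/3*e1 e2 e3
Answer: 5584/2737*e1 + 1607/644*e2 - 2246/2737*e3


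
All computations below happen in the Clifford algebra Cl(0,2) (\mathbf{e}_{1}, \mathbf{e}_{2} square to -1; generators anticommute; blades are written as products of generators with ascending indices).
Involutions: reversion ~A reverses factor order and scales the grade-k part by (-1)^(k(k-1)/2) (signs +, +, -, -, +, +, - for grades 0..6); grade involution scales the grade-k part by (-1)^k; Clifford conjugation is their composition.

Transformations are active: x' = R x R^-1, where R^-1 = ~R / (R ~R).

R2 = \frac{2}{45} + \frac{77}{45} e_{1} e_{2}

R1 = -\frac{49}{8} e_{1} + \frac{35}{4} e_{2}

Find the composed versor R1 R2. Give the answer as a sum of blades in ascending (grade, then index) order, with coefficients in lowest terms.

Distribute over the terms of R1 (each basis-blade product reordered to ascending indices, repeated generators contracted through their squares):
(-\frac{49}{8} e_{1}) R2 = -\frac{49}{180} e_{1} + \frac{3773}{360} e_{2}
(\frac{35}{4} e_{2}) R2 = \frac{539}{36} e_{1} + \frac{7}{18} e_{2}
Summing the partial products and collecting blades:
Answer: \frac{147}{10} e_{1} + \frac{3913}{360} e_{2}


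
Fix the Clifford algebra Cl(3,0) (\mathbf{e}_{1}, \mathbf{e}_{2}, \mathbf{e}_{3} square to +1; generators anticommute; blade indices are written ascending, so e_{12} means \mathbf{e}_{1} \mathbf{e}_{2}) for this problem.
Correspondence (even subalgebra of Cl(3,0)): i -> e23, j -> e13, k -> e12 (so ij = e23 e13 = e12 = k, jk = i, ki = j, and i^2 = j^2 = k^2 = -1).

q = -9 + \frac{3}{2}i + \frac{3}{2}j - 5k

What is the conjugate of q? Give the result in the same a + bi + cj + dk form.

In blades: q = -9 - 5 e_{12} + \frac{3}{2} e_{13} + \frac{3}{2} e_{23}.
Quaternion conjugation is reversion on the even subalgebra: the scalar is fixed and every grade-2 blade flips sign, giving -9 + 5 e_{12} - \frac{3}{2} e_{13} - \frac{3}{2} e_{23}; translating back:
Answer: -9 - \frac{3}{2}i - \frac{3}{2}j + 5k


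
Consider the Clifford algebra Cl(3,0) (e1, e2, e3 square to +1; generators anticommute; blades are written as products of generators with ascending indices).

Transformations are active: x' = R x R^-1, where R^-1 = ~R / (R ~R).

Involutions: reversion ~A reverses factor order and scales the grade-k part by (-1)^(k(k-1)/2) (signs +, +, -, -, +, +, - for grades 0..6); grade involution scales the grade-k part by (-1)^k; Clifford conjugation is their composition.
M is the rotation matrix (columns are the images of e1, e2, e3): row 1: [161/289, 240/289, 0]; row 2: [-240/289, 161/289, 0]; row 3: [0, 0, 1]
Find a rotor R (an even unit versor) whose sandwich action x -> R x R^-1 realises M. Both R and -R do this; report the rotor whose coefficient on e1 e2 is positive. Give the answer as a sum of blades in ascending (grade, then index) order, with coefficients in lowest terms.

Method: write R = a + b12*e1 e2 + b13*e1 e3 + b23*e2 e3 with a^2 + b12^2 + b13^2 + b23^2 = 1 (so R^-1 = ~R). Expanding the columns R e_j ~R gives tr M = 4a^2 - 1 and, from the antisymmetric part, M21 - M12 = -4a*b12, M13 - M31 = 4a*b13, M32 - M23 = -4a*b23.
Here tr M = 611/289, so a^2 = (1 + tr M)/4 = 225/289 and a = ±15/17. Taking a = 15/17: M21 - M12 = -480/289, M13 - M31 = 0, M32 - M23 = 0, giving b12 = 8/17, b13 = 0, b23 = 0, i.e. R = 15/17 + 8/17*e1 e2.
Its e1 e2 coefficient is already positive.
Answer: 15/17 + 8/17*e1 e2. Key observation: the double cover Spin(3) -> SO(3) sends R and -R to the same matrix (trace 611/289 here), so the stated sign of the e1 e2 coefficient is what selects one sheet.


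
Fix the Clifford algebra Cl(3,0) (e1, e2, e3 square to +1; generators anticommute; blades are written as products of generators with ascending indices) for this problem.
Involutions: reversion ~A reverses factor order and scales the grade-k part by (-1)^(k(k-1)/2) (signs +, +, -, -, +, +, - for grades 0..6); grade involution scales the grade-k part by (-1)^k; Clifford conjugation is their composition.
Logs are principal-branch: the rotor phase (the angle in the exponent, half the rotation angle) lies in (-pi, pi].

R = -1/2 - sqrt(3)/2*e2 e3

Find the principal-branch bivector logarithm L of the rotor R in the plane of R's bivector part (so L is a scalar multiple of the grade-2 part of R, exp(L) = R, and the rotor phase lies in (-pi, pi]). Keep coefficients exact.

The scalar part of R is -1/2, which fixes the principal-branch rotor phase; the unit plane is then the bivector part divided by the sine of that phase, and L is that plane scaled by the phase.
Concretely: cos(phase) = -1/2 gives phase = ±2*pi/3, and since phase/sin(phase) is even the sign is immaterial: L = (phase/sin(phase)) * <R>_2 = (4*sqrt(3)*pi/9) * <R>_2.
Answer: -2*pi/3*e2 e3


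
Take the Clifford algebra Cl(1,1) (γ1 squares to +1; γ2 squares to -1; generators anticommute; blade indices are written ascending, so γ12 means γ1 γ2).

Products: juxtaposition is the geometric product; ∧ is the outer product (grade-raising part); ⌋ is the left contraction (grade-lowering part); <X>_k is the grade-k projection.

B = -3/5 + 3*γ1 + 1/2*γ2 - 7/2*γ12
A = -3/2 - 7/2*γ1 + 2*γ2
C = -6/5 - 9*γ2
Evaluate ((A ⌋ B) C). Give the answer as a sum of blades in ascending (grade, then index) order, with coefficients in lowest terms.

step 1: -53/5 - 23/2*γ1 + 23/2*γ2 + 21/4*γ12
step 2: 5811/50 + 1221/20*γ1 + 408/5*γ2 + 486/5*γ12
Answer: 5811/50 + 1221/20*γ1 + 408/5*γ2 + 486/5*γ12


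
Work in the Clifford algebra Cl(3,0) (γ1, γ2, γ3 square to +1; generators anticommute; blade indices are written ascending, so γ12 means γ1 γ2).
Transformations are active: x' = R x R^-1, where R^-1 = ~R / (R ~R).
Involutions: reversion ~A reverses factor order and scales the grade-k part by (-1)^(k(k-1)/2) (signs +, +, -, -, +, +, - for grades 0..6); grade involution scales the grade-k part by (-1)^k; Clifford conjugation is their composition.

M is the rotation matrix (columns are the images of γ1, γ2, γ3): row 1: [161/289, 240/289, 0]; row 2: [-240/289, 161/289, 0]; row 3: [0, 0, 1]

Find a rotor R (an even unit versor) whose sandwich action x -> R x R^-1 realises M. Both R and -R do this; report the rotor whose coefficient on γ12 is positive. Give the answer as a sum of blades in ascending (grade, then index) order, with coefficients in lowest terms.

Method: write R = a + b12*γ12 + b13*γ13 + b23*γ23 with a^2 + b12^2 + b13^2 + b23^2 = 1 (so R^-1 = ~R). Expanding the columns R e_j ~R gives tr M = 4a^2 - 1 and, from the antisymmetric part, M21 - M12 = -4a*b12, M13 - M31 = 4a*b13, M32 - M23 = -4a*b23.
Here tr M = 611/289, so a^2 = (1 + tr M)/4 = 225/289 and a = ±15/17. Taking a = 15/17: M21 - M12 = -480/289, M13 - M31 = 0, M32 - M23 = 0, giving b12 = 8/17, b13 = 0, b23 = 0, i.e. R = 15/17 + 8/17*γ12.
Its γ12 coefficient is already positive.
Answer: 15/17 + 8/17*γ12. Key observation: the double cover Spin(3) -> SO(3) sends R and -R to the same matrix (trace 611/289 here), so the stated sign of the γ12 coefficient is what selects one sheet.


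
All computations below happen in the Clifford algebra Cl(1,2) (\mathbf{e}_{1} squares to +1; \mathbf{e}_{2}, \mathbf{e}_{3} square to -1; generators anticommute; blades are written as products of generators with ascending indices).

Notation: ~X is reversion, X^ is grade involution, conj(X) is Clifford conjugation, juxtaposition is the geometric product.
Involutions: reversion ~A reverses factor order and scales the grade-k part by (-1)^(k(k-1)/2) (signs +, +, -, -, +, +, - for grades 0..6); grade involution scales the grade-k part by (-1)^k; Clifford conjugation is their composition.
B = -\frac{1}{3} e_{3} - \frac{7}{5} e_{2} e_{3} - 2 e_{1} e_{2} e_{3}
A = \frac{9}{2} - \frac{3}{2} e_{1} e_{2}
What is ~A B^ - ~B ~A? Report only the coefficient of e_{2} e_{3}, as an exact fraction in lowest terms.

first term: \frac{9}{2} e_{3} + \frac{21}{10} e_{1} e_{3} - \frac{63}{10} e_{2} e_{3} + \frac{19}{2} e_{1} e_{2} e_{3}
second term: \frac{3}{2} e_{3} + \frac{21}{10} e_{1} e_{3} + \frac{63}{10} e_{2} e_{3} + \frac{17}{2} e_{1} e_{2} e_{3}
Answer: -\frac{63}{5}


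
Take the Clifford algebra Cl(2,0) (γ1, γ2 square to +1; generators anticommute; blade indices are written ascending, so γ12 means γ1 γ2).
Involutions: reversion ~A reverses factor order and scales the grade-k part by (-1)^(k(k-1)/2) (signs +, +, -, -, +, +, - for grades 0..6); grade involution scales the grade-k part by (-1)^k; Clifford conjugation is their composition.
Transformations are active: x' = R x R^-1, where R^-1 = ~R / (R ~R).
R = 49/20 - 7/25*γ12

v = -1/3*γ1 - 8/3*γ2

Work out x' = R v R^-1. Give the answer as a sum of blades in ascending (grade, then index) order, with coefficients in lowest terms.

~R = 49/20 + 7/25*γ12, and R ~R = 60809/10000, so R^-1 = ~R / (60809/10000).
R v = -7/100*γ1 - 497/75*γ2
Answer: 1031/3723*γ1 - 9952/3723*γ2


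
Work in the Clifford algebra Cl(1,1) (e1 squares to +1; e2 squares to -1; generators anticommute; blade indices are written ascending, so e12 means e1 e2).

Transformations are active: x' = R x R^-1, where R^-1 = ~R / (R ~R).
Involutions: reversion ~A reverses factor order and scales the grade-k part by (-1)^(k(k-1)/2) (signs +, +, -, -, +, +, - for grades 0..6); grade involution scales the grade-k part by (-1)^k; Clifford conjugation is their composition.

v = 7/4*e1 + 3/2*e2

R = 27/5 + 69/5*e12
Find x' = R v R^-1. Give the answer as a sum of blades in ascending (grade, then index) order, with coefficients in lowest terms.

~R = 27/5 - 69/5*e12, and R ~R = -4032/25, so R^-1 = ~R / (-4032/25).
R v = -45/4*e1 - 321/20*e2
Answer: -893/896*e1 - 381/896*e2
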